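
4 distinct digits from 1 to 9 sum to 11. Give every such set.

4 distinct digits from 1–9 sum between 10 and 30.
Only one set works: {1,2,3,5}.

{1,2,3,5}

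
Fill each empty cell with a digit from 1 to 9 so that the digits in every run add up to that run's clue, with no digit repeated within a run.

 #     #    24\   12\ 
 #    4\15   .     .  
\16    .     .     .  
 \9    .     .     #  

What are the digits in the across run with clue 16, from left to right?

4 in 2 cells must be {1,3}; 24 in 3 cells must be {7,8,9}.
Nothing is forced directly, so branch on R3C2, whose candidates are 7 or 8. If R3C2 = 7: then R3C1 would have to be in {2} for the 9 across but in {1,3} for the 4 down — contradiction. So R3C2 = 8.
R3C1 = 9 − 8 = 1 completes the 9 across.
R2C1 = 4 − 1 = 3 completes the 4 down.
No cell is forced outright now. R1C2 can only be 7 or 9 (the digits allowed by both its 15 across and its 24 down). If R1C2 = 9: then R1C3 would have to be in {6} for the 15 across but in {3,4,5,7,8,9} for the 12 down — contradiction. So R1C2 = 7.
R1C3 = 15 − 7 = 8 completes the 15 across.
R2C2 = 24 − 15 = 9 completes the 24 down.
R2C3 = 16 − 12 = 4 completes the 16 across.

3, 9, 4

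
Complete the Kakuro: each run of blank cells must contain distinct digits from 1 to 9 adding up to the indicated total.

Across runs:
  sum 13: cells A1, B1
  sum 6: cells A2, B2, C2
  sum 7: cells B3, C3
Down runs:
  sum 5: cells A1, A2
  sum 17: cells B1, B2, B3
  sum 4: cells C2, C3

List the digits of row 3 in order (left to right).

6 in 3 cells must be {1,2,3}; 4 in 2 cells must be {1,3}.
The 13 across and the 5 down share only 4, so A1 = 4.
B1 = 13 − 4 = 9 completes the 13 across.
A2 = 5 − 4 = 1 completes the 5 down.
C2 = 3: the only remaining digit allowed by both the 6 across and the 4 down.
C3 = 4 − 3 = 1 completes the 4 down.
B2 = 6 − 4 = 2 completes the 6 across.
B3 = 7 − 1 = 6 completes the 7 across.

6 1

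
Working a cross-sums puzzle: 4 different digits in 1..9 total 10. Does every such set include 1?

Yes

The only way to make 10 from 4 distinct digits is {1,2,3,4}, which contains 1.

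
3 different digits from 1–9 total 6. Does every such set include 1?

The only way to make 6 from 3 distinct digits is {1,2,3}, which contains 1.

Yes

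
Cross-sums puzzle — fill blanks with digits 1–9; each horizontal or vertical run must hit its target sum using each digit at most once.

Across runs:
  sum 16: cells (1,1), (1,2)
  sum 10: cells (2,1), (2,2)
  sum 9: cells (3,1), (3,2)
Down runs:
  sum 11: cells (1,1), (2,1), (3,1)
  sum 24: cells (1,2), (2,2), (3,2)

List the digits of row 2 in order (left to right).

16 in 2 cells must be {7,9}; 24 in 3 cells must be {7,8,9}.
The 16 across and the 11 down share only 7, so (1,1) = 7.
(1,2) = 16 − 7 = 9 completes the 16 across.
Nothing is forced directly, so branch on (2,1), whose candidates are 1 or 3. If (2,1) = 1: then (2,2) would have to be in {9} for the 10 across but in {7,8} for the 24 down — contradiction. So (2,1) = 3.
(2,2) = 10 − 3 = 7 completes the 10 across.
(3,1) = 11 − 10 = 1 completes the 11 down.
(3,2) = 9 − 1 = 8 completes the 9 across.

3 7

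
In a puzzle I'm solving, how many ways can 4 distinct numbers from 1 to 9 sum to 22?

11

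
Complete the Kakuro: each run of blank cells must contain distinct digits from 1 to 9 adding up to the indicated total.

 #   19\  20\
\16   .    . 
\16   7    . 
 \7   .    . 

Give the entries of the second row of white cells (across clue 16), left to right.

7 9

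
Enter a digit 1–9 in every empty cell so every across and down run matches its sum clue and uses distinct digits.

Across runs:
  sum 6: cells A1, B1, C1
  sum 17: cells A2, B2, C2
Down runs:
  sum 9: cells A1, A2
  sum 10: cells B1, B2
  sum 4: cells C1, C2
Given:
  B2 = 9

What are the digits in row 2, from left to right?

7 9 1

6 in 3 cells must be {1,2,3}; 4 in 2 cells must be {1,3}.
B1 = 10 − 9 = 1 completes the 10 down.
C1 = 3: the only remaining digit allowed by both the 6 across and the 4 down.
C2 = 4 − 3 = 1 completes the 4 down.
A1 = 6 − 4 = 2 completes the 6 across.
A2 = 17 − 10 = 7 completes the 17 across.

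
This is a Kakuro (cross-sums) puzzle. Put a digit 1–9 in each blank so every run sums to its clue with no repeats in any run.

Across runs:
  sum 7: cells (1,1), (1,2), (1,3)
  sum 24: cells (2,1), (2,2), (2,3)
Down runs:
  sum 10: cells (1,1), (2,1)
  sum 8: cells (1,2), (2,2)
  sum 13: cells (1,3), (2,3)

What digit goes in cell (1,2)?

7 in 3 cells must be {1,2,4}; 24 in 3 cells must be {7,8,9}.
The 7 across and the 13 down share only 4, so (1,3) = 4.
The 24 across and the 8 down share only 7, so (2,2) = 7.
(2,3) = 13 − 4 = 9 completes the 13 down.
(1,2) = 8 − 7 = 1 completes the 8 down.
(2,1) = 24 − 16 = 8 completes the 24 across.
(1,1) = 7 − 5 = 2 completes the 7 across.

1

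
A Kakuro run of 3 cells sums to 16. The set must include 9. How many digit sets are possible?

3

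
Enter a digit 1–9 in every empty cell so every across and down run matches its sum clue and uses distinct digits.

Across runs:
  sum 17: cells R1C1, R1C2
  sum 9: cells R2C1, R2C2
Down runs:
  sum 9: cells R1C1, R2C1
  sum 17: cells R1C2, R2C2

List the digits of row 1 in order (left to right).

17 in 2 cells must be {8,9}.
The 17 across and the 9 down share only 8, so R1C1 = 8.
R1C2 = 17 − 8 = 9 completes the 17 across.
R2C1 = 9 − 8 = 1 completes the 9 down.
R2C2 = 9 − 1 = 8 completes the 9 across.

8 9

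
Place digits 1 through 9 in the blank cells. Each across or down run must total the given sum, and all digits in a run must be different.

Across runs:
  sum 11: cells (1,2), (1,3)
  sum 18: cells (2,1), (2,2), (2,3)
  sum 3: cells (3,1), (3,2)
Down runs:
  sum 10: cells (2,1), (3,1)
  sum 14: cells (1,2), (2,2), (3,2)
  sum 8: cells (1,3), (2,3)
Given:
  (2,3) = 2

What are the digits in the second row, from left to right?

9 7 2

3 in 2 cells must be {1,2}.
(1,3) = 8 − 2 = 6 completes the 8 down.
(1,2) = 11 − 6 = 5 completes the 11 across.
Given what's placed, (2,2) must be 7 to fit the 18 across and 14 down.
(3,2) = 14 − 12 = 2 completes the 14 down.
(2,1) = 18 − 9 = 9 completes the 18 across.
(3,1) = 3 − 2 = 1 completes the 3 across.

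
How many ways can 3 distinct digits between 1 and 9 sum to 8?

2

3 distinct digits from 1–9 sum between 6 and 24.
Enumerating: {1,2,5}, {1,3,4}.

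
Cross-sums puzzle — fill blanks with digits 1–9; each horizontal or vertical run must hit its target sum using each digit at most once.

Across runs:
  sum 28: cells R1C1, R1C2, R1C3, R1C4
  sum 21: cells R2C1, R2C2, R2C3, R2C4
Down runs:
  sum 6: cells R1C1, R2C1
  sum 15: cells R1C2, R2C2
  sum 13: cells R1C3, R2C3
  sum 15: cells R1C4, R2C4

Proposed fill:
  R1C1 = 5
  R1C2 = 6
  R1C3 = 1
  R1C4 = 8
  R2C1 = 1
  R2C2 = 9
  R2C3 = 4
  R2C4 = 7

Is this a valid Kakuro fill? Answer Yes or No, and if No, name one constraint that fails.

No — the across run R1C1–R1C4 sums to 20, not 28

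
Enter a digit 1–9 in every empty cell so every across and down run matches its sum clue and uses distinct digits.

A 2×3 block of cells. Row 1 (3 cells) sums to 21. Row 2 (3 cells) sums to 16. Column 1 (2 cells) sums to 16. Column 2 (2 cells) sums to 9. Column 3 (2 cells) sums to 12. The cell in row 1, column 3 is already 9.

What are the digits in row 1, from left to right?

16 in 2 cells must be {7,9}.
Given what's placed, (1,1) must be 7 to fit the 21 across and 16 down.
(1,2) = 21 − 16 = 5 completes the 21 across.
(2,1) = 16 − 7 = 9 completes the 16 down.
(2,2) = 9 − 5 = 4 completes the 9 down.
(2,3) = 16 − 13 = 3 completes the 16 across.

7, 5, 9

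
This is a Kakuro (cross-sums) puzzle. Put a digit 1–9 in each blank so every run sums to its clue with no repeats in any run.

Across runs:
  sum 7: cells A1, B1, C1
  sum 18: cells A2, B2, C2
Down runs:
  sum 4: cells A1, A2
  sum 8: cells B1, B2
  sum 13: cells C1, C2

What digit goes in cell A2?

3

7 in 3 cells must be {1,2,4}; 4 in 2 cells must be {1,3}.
The 7 across and the 4 down share only 1, so A1 = 1.
Given what's placed, B1 must be 2 to fit the 7 across and 8 down.
C1 = 7 − 3 = 4 completes the 7 across.
A2 = 4 − 1 = 3 completes the 4 down.
B2 = 8 − 2 = 6 completes the 8 down.
C2 = 18 − 9 = 9 completes the 18 across.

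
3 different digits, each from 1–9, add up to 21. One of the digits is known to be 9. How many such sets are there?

3 distinct digits from 1–9 sum between 6 and 24.
Keeping only sets containing 9.
Enumerating: {4,8,9}, {5,7,9}.

2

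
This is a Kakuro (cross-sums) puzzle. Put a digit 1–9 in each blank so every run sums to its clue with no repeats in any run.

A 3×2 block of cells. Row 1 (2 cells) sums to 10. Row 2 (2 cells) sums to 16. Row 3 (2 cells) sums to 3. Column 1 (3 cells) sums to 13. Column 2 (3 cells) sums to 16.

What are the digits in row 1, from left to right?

16 in 2 cells must be {7,9}; 3 in 2 cells must be {1,2}.
Nothing is forced directly, so branch on (2,1), whose candidates are 7 or 9. If (2,1) = 9: that forces (2,2) = 7, (3,1) = 1, after which (3,2) would have to be in {2} for the 3 across but in {1,3,4,5,6,8} for the 16 down — contradiction. So (2,1) = 7.
(2,2) = 16 − 7 = 9 completes the 16 across.
Nothing is forced directly, so branch on (3,1), whose candidates are 1 or 2. If (3,1) = 1: then (1,1) would have to be in {1,2,3,4,6,7,8,9} for the 10 across but in {5} for the 13 down — contradiction. So (3,1) = 2.
(1,1) = 13 − 9 = 4 completes the 13 down.
(1,2) = 10 − 4 = 6 completes the 10 across.
(3,2) = 3 − 2 = 1 completes the 3 across.

4 6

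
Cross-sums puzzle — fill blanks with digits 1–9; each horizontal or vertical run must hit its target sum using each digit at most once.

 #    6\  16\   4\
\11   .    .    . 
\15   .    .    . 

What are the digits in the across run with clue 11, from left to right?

1 7 3

16 in 2 cells must be {7,9}; 4 in 2 cells must be {1,3}.
The 11 across and the 16 down share only 7, so R1C2 = 7.
R2C2 = 16 − 7 = 9 completes the 16 down.
Given what's placed, R2C3 must be 1 to fit the 15 across and 4 down.
R1C1 = 1: the only remaining digit allowed by both the 11 across and the 6 down.
R1C3 = 11 − 8 = 3 completes the 11 across.
R2C1 = 15 − 10 = 5 completes the 15 across.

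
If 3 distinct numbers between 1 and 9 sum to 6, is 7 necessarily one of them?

No

The only way to make 6 from 3 distinct digits is {1,2,3}, which does not contain 7.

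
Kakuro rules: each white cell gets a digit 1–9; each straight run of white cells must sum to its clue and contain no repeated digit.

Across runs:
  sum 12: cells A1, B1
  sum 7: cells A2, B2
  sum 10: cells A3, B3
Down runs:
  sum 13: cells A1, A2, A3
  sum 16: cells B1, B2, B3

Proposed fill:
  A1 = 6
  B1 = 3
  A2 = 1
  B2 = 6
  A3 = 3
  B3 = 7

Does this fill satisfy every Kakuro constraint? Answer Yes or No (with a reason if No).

No — the across run A1–B1 sums to 9, not 12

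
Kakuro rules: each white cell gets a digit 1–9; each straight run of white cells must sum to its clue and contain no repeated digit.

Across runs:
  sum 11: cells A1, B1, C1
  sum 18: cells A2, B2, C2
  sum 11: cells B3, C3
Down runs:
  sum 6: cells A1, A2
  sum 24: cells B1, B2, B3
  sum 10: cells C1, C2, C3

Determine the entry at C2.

24 in 3 cells must be {7,8,9}.
Nothing is forced directly, so branch on B1, whose candidates are 7 or 8. If B1 = 7: that forces A1 = 1, C1 = 3, A2 = 5, B2 = 9, after which C2 would have to be in {4} for the 18 across but in {1,2,5,6} for the 10 down — contradiction. So B1 = 8.
Nothing is forced directly, so branch on A1, whose candidates are 1 or 2. If A1 = 1: that forces C1 = 2, A2 = 5, C2 = 7, after which C3 would have to be in {2,3,4,5,6,7,8,9} for the 11 across but in {1} for the 10 down — contradiction. So A1 = 2.
C1 = 11 − 10 = 1 completes the 11 across.
A2 = 6 − 2 = 4 completes the 6 down.
B2 = 9: the only remaining digit allowed by both the 18 across and the 24 down.
C2 = 18 − 13 = 5 completes the 18 across.

5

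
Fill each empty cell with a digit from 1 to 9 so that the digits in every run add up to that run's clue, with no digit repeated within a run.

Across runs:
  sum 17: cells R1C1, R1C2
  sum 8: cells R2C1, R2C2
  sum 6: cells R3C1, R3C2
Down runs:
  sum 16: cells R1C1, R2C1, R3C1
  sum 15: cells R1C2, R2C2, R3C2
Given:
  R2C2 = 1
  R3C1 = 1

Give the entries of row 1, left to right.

8 9

17 in 2 cells must be {8,9}.
R2C1 = 8 − 1 = 7 completes the 8 across.
R3C2 = 6 − 1 = 5 completes the 6 across.
R1C1 = 16 − 8 = 8 completes the 16 down.
R1C2 = 17 − 8 = 9 completes the 17 across.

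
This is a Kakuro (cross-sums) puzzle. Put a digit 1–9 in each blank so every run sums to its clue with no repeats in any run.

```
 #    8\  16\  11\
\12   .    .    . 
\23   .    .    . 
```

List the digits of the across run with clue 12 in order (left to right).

2 7 3

23 in 3 cells must be {6,8,9}; 16 in 2 cells must be {7,9}.
The 23 across and the 8 down share only 6, so R2C1 = 6.
Given what's placed, R2C2 must be 9 to fit the 23 across and 16 down.
R2C3 = 23 − 15 = 8 completes the 23 across.
R1C1 = 8 − 6 = 2 completes the 8 down.
R1C2 = 16 − 9 = 7 completes the 16 down.
R1C3 = 12 − 9 = 3 completes the 12 across.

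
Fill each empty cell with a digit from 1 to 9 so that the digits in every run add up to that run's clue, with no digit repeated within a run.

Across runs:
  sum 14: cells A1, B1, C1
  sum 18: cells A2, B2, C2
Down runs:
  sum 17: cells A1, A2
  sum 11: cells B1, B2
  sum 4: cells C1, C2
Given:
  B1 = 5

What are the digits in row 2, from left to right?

17 in 2 cells must be {8,9}; 4 in 2 cells must be {1,3}.
Given what's placed, A1 must be 8 to fit the 14 across and 17 down.
C1 = 14 − 13 = 1 completes the 14 across.
A2 = 17 − 8 = 9 completes the 17 down.
B2 = 11 − 5 = 6 completes the 11 down.
C2 = 18 − 15 = 3 completes the 18 across.

9 6 3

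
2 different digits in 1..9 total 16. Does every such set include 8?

The only way to make 16 from 2 distinct digits is {7,9}, which does not contain 8.

No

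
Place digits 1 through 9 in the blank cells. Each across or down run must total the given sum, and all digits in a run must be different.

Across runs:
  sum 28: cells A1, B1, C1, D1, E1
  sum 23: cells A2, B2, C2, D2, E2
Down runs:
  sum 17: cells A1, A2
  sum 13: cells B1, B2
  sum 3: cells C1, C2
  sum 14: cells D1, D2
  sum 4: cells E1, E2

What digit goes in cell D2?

5

17 in 2 cells must be {8,9}; 3 in 2 cells must be {1,2}; 4 in 2 cells must be {1,3}.
Nothing is forced directly, so branch on E1, whose candidates are 1 or 3. If E1 = 1: then C1 would have to be in {3,4,5,6,7,8,9} for the 28 across but in {1,2} for the 3 down — contradiction. So E1 = 3.
E2 = 4 − 3 = 1 completes the 4 down.
Given what's placed, C2 must be 2 to fit the 23 across and 3 down.
C1 = 3 − 2 = 1 completes the 3 down.
No cell is forced outright now. A1 can only be 8 or 9 (the digits allowed by both its 28 across and its 17 down). If A1 = 9: that forces D1 = 8, A2 = 8, after which D2 would have to be in {3,5,7,9} for the 23 across but in {6} for the 14 down — contradiction. So A1 = 8.
Given what's placed, D1 must be 9 to fit the 28 across and 14 down.
A2 = 17 − 8 = 9 completes the 17 down.
D2 = 14 − 9 = 5 completes the 14 down.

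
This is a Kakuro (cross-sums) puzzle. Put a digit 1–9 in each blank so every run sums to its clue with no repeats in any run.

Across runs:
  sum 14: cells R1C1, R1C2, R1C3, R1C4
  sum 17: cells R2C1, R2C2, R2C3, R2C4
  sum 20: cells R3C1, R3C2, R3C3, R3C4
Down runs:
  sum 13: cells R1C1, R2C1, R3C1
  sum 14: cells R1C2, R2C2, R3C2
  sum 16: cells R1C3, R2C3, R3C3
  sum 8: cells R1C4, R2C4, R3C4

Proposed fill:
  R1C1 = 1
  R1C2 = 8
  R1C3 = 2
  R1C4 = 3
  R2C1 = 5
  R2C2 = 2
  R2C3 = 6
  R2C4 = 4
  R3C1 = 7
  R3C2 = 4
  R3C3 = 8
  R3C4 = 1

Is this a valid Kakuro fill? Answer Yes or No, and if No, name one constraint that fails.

Across: 1+8+2+3=14; 5+2+6+4=17; 7+4+8+1=20. Down: 1+5+7=13; 8+2+4=14; 2+6+8=16; 3+4+1=8. No digit repeats within any run.

Yes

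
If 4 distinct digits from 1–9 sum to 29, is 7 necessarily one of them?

Yes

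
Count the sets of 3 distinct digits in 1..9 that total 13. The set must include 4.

3 distinct digits from 1–9 sum between 6 and 24.
Keeping only sets containing 4.
Enumerating: {1,4,8}, {2,4,7}, {3,4,6}.

3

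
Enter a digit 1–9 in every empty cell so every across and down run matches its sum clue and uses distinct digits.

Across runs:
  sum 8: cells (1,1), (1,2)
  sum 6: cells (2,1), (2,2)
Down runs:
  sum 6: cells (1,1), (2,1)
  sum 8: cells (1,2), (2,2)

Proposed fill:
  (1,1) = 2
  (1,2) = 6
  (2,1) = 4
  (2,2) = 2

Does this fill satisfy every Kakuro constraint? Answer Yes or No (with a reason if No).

Across: 2+6=8; 4+2=6. Down: 2+4=6; 6+2=8. No digit repeats within any run.

Yes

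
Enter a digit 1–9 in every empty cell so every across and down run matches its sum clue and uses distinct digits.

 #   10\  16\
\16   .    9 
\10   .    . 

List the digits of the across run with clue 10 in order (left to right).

3, 7

16 in 2 cells must be {7,9}.
R1C1 = 16 − 9 = 7 completes the 16 across.
R2C1 = 10 − 7 = 3 completes the 10 down.
R2C2 = 10 − 3 = 7 completes the 10 across.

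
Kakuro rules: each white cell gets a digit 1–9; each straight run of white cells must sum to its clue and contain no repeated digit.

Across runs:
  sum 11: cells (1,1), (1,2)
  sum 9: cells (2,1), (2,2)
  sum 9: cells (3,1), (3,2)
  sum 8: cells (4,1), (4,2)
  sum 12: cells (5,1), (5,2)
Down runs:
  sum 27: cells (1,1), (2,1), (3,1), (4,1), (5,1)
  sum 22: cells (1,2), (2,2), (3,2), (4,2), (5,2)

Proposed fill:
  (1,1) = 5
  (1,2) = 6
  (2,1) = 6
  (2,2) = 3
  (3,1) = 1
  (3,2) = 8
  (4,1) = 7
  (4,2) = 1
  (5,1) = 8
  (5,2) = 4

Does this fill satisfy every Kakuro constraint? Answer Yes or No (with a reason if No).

Yes

Across: 5+6=11; 6+3=9; 1+8=9; 7+1=8; 8+4=12. Down: 5+6+1+7+8=27; 6+3+8+1+4=22. No digit repeats within any run.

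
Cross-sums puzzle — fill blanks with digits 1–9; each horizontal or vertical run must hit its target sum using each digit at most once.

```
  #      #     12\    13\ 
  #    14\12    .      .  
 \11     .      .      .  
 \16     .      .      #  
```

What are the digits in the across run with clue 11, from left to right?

5 2 4

16 in 2 cells must be {7,9}.
The 16 across and the 14 down share only 9, so R3C1 = 9.
R3C2 = 16 − 9 = 7 completes the 16 across.
R2C1 = 14 − 9 = 5 completes the 14 down.
R2C3 = 4: the only remaining digit allowed by both the 11 across and the 13 down.
R1C3 = 13 − 4 = 9 completes the 13 down.
R2C2 = 11 − 9 = 2 completes the 11 across.
R1C2 = 12 − 9 = 3 completes the 12 across.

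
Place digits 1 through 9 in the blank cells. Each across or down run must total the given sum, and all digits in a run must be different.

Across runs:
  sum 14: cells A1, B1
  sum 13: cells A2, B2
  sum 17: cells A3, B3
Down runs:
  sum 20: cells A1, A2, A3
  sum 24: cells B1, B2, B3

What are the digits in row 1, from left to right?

5, 9

17 in 2 cells must be {8,9}; 24 in 3 cells must be {7,8,9}.
Nothing is forced directly, so branch on B1, whose candidates are 8 or 9. If B1 = 8: that forces A1 = 6, A3 = 9, after which B3 would have to be in {8} for the 17 across but in {7,9} for the 24 down — contradiction. So B1 = 9.
A1 = 14 − 9 = 5 completes the 14 across.
Given what's placed, B3 must be 8 to fit the 17 across and 24 down.
B2 = 24 − 17 = 7 completes the 24 down.
A3 = 17 − 8 = 9 completes the 17 across.
A2 = 13 − 7 = 6 completes the 13 across.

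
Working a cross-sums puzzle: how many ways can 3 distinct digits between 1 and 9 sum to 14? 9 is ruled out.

6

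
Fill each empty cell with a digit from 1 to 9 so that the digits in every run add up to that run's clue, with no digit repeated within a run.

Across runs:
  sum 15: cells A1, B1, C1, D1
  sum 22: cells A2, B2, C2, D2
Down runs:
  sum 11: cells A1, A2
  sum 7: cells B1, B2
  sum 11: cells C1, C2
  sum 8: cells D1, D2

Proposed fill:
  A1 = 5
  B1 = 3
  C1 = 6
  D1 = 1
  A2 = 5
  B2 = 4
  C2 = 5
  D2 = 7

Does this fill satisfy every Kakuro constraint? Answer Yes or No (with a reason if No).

No — the down run A1–A2 sums to 10, not 11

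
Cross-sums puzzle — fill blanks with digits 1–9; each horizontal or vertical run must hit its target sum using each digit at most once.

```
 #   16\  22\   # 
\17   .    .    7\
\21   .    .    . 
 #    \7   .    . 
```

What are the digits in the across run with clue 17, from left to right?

9, 8

17 in 2 cells must be {8,9}; 16 in 2 cells must be {7,9}.
The 17 across and the 16 down share only 9, so R1C1 = 9.
R1C2 = 17 − 9 = 8 completes the 17 across.
R2C1 = 16 − 9 = 7 completes the 16 down.
R3C2 = 5: the only remaining digit allowed by both the 7 across and the 22 down.
R3C3 = 7 − 5 = 2 completes the 7 across.
R2C2 = 22 − 13 = 9 completes the 22 down.
R2C3 = 21 − 16 = 5 completes the 21 across.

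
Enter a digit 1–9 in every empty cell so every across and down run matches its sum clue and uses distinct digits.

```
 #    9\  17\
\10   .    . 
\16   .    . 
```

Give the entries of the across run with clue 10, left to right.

2 8

16 in 2 cells must be {7,9}; 17 in 2 cells must be {8,9}.
The 16 across and the 9 down share only 7, so R2C1 = 7.
R2C2 = 16 − 7 = 9 completes the 16 across.
R1C1 = 9 − 7 = 2 completes the 9 down.
R1C2 = 10 − 2 = 8 completes the 10 across.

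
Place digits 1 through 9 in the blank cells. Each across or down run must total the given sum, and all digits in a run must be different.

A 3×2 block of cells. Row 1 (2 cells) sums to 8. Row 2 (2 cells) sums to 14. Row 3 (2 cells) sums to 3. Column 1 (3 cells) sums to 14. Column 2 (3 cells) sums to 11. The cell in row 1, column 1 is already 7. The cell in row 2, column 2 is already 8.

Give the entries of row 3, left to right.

1 2

3 in 2 cells must be {1,2}.
(1,2) = 8 − 7 = 1 completes the 8 across.
(2,1) = 14 − 8 = 6 completes the 14 across.
(3,1) = 14 − 13 = 1 completes the 14 down.
(3,2) = 3 − 1 = 2 completes the 3 across.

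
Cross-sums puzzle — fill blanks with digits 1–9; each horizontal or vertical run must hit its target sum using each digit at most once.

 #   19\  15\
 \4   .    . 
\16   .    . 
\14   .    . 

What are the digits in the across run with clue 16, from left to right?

4 in 2 cells must be {1,3}; 16 in 2 cells must be {7,9}.
The 4 across and the 19 down share only 3, so R1C1 = 3.
R1C2 = 4 − 3 = 1 completes the 4 across.
Given what's placed, R2C2 must be 9 to fit the 16 across and 15 down.
R3C1 = 9: the only remaining digit allowed by both the 14 across and the 19 down.
R3C2 = 14 − 9 = 5 completes the 14 across.
R2C1 = 16 − 9 = 7 completes the 16 across.

7 9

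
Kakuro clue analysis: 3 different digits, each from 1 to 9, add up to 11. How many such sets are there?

5

3 distinct digits from 1–9 sum between 6 and 24.
Enumerating: {1,2,8}, {1,3,7}, {1,4,6}, {2,3,6}, {2,4,5}.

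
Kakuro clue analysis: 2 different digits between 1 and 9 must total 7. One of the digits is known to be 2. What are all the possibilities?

2 distinct digits from 1–9 sum between 3 and 17.
Keeping only sets containing 2.
Only one set works: {2,5}.

{2,5}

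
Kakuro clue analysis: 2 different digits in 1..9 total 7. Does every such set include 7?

No

Counterexample: {1,6} sums to 7 without using 7.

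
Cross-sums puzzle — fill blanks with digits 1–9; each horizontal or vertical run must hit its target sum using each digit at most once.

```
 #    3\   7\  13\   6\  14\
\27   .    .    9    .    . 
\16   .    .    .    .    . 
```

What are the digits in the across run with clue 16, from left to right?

2 3 4 1 6

16 in 5 cells must be {1,2,3,4,6}; 3 in 2 cells must be {1,2}.
R2C3 = 13 − 9 = 4 completes the 13 down.
Given what's placed, R2C5 must be 6 to fit the 16 across and 14 down.
R1C5 = 14 − 6 = 8 completes the 14 down.
No cell is forced outright now. R1C1 can only be 1 or 2 (the digits allowed by both its 27 across and its 3 down). If R1C1 = 2: that forces R2C1 = 1, R2C4 = 2, after which R1C4 would have to be in {1,3,5,7} for the 27 across but in {4} for the 6 down — contradiction. So R1C1 = 1.
R2C1 = 3 − 1 = 2 completes the 3 down.
Given what's placed, R2C4 must be 1 to fit the 16 across and 6 down.
R1C4 = 6 − 1 = 5 completes the 6 down.
R2C2 = 16 − 13 = 3 completes the 16 across.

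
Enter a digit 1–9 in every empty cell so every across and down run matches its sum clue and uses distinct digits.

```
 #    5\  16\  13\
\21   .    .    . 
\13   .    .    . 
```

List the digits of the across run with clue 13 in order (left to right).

16 in 2 cells must be {7,9}.
The 21 across and the 5 down share only 4, so R1C1 = 4.
Given what's placed, R1C2 must be 9 to fit the 21 across and 16 down.
R1C3 = 21 − 13 = 8 completes the 21 across.
R2C1 = 5 − 4 = 1 completes the 5 down.
R2C2 = 16 − 9 = 7 completes the 16 down.
R2C3 = 13 − 8 = 5 completes the 13 across.

1 7 5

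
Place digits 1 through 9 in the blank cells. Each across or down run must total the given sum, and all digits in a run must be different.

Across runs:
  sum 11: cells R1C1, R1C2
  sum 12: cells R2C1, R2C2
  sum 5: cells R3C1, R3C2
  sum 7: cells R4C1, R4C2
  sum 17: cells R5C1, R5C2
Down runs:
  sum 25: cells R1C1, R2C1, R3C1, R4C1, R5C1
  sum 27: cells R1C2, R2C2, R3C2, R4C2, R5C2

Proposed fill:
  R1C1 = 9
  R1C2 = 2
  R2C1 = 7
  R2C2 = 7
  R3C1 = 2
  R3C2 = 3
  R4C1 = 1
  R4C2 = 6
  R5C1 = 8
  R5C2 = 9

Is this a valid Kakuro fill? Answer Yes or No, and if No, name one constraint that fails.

No — the down run R1C1–R5C1 sums to 27, not 25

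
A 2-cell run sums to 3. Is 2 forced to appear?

Yes

The only way to make 3 from 2 distinct digits is {1,2}, which contains 2.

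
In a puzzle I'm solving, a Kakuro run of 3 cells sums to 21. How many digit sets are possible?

3

3 distinct digits from 1–9 sum between 6 and 24.
Enumerating: {4,8,9}, {5,7,9}, {6,7,8}.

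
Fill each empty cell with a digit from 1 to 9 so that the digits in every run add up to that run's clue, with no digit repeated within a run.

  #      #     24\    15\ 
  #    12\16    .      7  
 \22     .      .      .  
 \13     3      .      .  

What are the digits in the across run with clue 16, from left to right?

16 in 2 cells must be {7,9}; 24 in 3 cells must be {7,8,9}.
R1C2 = 16 − 7 = 9 completes the 16 across.
R2C1 = 12 − 3 = 9 completes the 12 down.
Given what's placed, R3C2 must be 8 to fit the 13 across and 24 down.
R3C3 = 13 − 11 = 2 completes the 13 across.
R2C2 = 24 − 17 = 7 completes the 24 down.
R2C3 = 22 − 16 = 6 completes the 22 across.

9 7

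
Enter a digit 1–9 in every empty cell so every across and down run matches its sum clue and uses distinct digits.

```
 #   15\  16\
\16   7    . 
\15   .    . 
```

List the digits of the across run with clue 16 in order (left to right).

7 9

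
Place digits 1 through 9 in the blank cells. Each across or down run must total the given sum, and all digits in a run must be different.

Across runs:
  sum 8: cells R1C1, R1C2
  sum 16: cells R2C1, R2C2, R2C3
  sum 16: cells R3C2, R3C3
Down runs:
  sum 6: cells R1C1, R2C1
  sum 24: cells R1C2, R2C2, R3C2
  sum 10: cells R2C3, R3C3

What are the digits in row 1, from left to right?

1, 7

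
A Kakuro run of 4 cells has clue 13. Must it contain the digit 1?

Every partition of 13 into 4 distinct digits includes 1: {1,2,3,7}, {1,2,4,6}, {1,3,4,5}.

Yes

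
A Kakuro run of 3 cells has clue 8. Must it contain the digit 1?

Every partition of 8 into 3 distinct digits includes 1: {1,2,5}, {1,3,4}.

Yes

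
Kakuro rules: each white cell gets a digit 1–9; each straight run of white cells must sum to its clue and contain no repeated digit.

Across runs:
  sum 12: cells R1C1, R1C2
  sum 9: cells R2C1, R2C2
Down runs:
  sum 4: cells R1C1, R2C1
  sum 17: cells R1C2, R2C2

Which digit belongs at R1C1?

3

4 in 2 cells must be {1,3}; 17 in 2 cells must be {8,9}.
The 12 across and the 4 down share only 3, so R1C1 = 3.
R1C2 = 12 − 3 = 9 completes the 12 across.
R2C1 = 4 − 3 = 1 completes the 4 down.
R2C2 = 9 − 1 = 8 completes the 9 across.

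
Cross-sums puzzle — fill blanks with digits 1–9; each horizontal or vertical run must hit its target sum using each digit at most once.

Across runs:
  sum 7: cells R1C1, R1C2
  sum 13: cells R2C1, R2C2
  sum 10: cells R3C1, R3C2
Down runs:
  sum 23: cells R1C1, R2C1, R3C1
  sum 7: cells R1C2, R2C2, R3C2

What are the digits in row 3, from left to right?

23 in 3 cells must be {6,8,9}; 7 in 3 cells must be {1,2,4}.
The 7 across and the 23 down share only 6, so R1C1 = 6.
R1C2 = 7 − 6 = 1 completes the 7 across.
Given what's placed, R2C2 must be 4 to fit the 13 across and 7 down.
R3C2 = 7 − 5 = 2 completes the 7 down.
R2C1 = 13 − 4 = 9 completes the 13 across.
R3C1 = 10 − 2 = 8 completes the 10 across.

8 2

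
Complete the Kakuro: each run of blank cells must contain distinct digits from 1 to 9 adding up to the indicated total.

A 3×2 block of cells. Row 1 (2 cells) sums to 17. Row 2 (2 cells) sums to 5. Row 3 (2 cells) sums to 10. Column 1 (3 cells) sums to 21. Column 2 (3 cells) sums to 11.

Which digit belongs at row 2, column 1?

17 in 2 cells must be {8,9}.
The 17 across and the 11 down share only 8, so (1,2) = 8.
The 5 across and the 21 down share only 4, so (2,1) = 4.
(2,2) = 5 − 4 = 1 completes the 5 across.
(3,2) = 11 − 9 = 2 completes the 11 down.
(1,1) = 17 − 8 = 9 completes the 17 across.
(3,1) = 10 − 2 = 8 completes the 10 across.

4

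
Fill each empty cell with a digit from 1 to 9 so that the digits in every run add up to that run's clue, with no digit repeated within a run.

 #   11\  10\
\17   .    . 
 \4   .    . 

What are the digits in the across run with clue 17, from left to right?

8, 9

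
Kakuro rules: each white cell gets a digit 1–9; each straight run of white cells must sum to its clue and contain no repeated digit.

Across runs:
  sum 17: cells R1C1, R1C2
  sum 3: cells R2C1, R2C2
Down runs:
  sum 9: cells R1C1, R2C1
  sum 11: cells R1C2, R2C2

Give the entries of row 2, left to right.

1 2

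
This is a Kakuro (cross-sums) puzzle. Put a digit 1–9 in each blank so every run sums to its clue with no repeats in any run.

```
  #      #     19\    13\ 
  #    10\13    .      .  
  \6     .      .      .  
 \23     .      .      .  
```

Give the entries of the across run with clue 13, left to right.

9, 4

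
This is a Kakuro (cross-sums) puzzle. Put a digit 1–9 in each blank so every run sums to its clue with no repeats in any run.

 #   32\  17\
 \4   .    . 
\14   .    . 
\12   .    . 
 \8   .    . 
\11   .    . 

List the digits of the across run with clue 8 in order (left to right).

4 in 2 cells must be {1,3}.
Only 3 fits R1C1 under both its across sum 4 and down sum 32.
R1C2 = 4 − 3 = 1 completes the 4 across.
Nothing is forced directly, so branch on R4C1, whose candidates are 5 or 7. If R4C1 = 7: then R4C2 would have to be in {1} for the 8 across but in {2,3,4,5,6,7} for the 17 down — contradiction. So R4C1 = 5.
R4C2 = 8 − 5 = 3 completes the 8 across.

5 3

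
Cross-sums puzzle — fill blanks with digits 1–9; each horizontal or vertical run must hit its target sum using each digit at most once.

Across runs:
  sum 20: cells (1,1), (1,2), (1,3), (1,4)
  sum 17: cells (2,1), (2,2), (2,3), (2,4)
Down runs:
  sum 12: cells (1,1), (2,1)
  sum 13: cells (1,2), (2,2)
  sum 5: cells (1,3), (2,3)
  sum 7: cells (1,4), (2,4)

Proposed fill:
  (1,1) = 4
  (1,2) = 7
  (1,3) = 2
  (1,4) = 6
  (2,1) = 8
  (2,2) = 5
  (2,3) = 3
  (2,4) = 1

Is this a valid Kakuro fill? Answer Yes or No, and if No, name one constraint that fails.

No — the across run (1,1)–(1,4) sums to 19, not 20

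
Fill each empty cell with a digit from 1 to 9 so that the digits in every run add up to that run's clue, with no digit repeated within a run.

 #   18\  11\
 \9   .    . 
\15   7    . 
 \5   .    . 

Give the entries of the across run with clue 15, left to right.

R2C2 = 15 − 7 = 8 completes the 15 across.
Nothing is forced directly, so branch on R1C2, whose candidates are 1 or 2. If R1C2 = 2: then R1C1 would have to be in {7} for the 9 across but in {2,3,5,6,8,9} for the 18 down — contradiction. So R1C2 = 1.
R1C1 = 9 − 1 = 8 completes the 9 across.
R3C1 = 18 − 15 = 3 completes the 18 down.
R3C2 = 5 − 3 = 2 completes the 5 across.

7 8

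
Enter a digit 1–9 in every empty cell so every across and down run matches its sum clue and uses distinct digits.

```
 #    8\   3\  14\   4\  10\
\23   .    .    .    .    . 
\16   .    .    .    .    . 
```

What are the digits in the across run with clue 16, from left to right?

16 in 5 cells must be {1,2,3,4,6}; 3 in 2 cells must be {1,2}; 4 in 2 cells must be {1,3}.
Only 6 fits R2C3 under both its across sum 16 and down sum 14.
R1C3 = 14 − 6 = 8 completes the 14 down.
Nothing is forced directly, so branch on R1C2, whose candidates are 1 or 2. If R1C2 = 2: that forces R2C2 = 1, R2C4 = 3, R1C4 = 1, R2C1 = 2, R2C5 = 4, after which R1C1 would have to be in {3,5,7,9} for the 23 across but in {6} for the 8 down — contradiction. So R1C2 = 1.
R1C4 = 3: the only remaining digit allowed by both the 23 across and the 4 down.
R2C2 = 3 − 1 = 2 completes the 3 down.
R2C4 = 4 − 3 = 1 completes the 4 down.
Given what's placed, R2C1 must be 3 to fit the 16 across and 8 down.
R2C5 = 16 − 12 = 4 completes the 16 across.

3, 2, 6, 1, 4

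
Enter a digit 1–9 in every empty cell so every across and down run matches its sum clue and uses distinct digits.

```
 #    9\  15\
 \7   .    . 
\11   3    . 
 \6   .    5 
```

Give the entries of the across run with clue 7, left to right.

R2C2 = 11 − 3 = 8 completes the 11 across.
R3C1 = 6 − 5 = 1 completes the 6 across.
R1C1 = 9 − 4 = 5 completes the 9 down.
R1C2 = 7 − 5 = 2 completes the 7 across.

5, 2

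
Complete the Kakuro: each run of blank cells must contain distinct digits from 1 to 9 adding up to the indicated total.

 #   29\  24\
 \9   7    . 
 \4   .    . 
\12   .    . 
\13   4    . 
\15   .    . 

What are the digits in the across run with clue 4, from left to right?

1 3

4 in 2 cells must be {1,3}.
R1C2 = 9 − 7 = 2 completes the 9 across.
R4C2 = 13 − 4 = 9 completes the 13 across.
Nothing is forced directly, so branch on R2C1, whose candidates are 1 or 3. If R2C1 = 3: that forces R2C2 = 1, R3C1 = 9, after which R3C2 would have to be in {3} for the 12 across but in {4,5,7,8} for the 24 down — contradiction. So R2C1 = 1.
R2C2 = 4 − 1 = 3 completes the 4 across.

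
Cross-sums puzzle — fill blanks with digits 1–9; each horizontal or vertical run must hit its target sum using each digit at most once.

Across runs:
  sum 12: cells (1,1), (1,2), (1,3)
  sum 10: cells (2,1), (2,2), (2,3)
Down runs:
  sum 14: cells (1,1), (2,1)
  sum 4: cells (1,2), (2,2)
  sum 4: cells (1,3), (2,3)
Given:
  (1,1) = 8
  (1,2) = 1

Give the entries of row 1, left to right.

8 1 3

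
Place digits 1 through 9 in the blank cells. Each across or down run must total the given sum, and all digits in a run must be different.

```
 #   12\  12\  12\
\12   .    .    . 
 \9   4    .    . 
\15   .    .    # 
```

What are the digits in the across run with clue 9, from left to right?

4, 2, 3

Given what's placed, R2C3 must be 3 to fit the 9 across and 12 down.
R1C3 = 12 − 3 = 9 completes the 12 down.
R2C2 = 9 − 7 = 2 completes the 9 across.
Given what's placed, R1C2 must be 1 to fit the 12 across and 12 down.
R3C2 = 12 − 3 = 9 completes the 12 down.
R1C1 = 12 − 10 = 2 completes the 12 across.
R3C1 = 15 − 9 = 6 completes the 15 across.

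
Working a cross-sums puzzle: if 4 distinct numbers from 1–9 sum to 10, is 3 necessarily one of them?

Yes

The only way to make 10 from 4 distinct digits is {1,2,3,4}, which contains 3.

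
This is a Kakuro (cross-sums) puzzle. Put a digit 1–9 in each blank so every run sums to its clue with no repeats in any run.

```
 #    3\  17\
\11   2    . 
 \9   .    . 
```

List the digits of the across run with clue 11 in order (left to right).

2, 9

3 in 2 cells must be {1,2}; 17 in 2 cells must be {8,9}.
R1C2 = 11 − 2 = 9 completes the 11 across.
R2C1 = 3 − 2 = 1 completes the 3 down.
R2C2 = 9 − 1 = 8 completes the 9 across.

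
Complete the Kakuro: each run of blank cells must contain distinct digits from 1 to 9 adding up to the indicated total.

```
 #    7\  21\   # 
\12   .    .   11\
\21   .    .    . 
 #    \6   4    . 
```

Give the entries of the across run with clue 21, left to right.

R3C3 = 6 − 4 = 2 completes the 6 across.
R2C3 = 11 − 2 = 9 completes the 11 down.
R2C2 = 8: the only remaining digit allowed by both the 21 across and the 21 down.
R1C2 = 21 − 12 = 9 completes the 21 down.
R2C1 = 21 − 17 = 4 completes the 21 across.
R1C1 = 12 − 9 = 3 completes the 12 across.

4, 8, 9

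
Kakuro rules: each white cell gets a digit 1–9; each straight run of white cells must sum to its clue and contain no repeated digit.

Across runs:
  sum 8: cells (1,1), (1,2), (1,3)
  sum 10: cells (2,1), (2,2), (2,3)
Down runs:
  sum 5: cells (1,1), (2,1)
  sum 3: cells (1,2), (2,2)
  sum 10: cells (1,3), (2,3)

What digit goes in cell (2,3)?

7

3 in 2 cells must be {1,2}.
Nothing is forced directly, so branch on (1,2), whose candidates are 1 or 2. If (1,2) = 2: that forces (1,1) = 1, after which (1,3) would have to be in {5} for the 8 across but in {1,2,3,4,6,7,8,9} for the 10 down — contradiction. So (1,2) = 1.
(2,2) = 3 − 1 = 2 completes the 3 down.
Nothing is forced directly, so branch on (2,1), whose candidates are 1 or 3. If (2,1) = 3: that forces (1,1) = 2, after which (1,3) would have to be in {5} for the 8 across but in {1,2,3,4,6,7,8,9} for the 10 down — contradiction. So (2,1) = 1.
(1,1) = 5 − 1 = 4 completes the 5 down.
(1,3) = 8 − 5 = 3 completes the 8 across.
(2,3) = 10 − 3 = 7 completes the 10 across.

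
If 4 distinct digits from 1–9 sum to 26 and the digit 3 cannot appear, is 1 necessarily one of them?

Counterexample: {2,7,8,9} sums to 26 under that restriction without using 1.

No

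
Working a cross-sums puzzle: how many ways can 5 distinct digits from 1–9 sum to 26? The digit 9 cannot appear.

5 distinct digits from 1–9 sum between 15 and 35.
Dropping sets that contain 9.
Enumerating: {1,4,6,7,8}, {2,3,6,7,8}, {2,4,5,7,8}, {3,4,5,6,8}.

4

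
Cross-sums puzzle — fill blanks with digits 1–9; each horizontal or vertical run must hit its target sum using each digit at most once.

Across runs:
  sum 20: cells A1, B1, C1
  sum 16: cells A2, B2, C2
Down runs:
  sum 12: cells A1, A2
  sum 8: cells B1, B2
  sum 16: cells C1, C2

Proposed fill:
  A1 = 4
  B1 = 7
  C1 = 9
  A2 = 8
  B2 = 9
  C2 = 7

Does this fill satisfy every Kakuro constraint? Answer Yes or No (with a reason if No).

No — the down run B1–B2 sums to 16, not 8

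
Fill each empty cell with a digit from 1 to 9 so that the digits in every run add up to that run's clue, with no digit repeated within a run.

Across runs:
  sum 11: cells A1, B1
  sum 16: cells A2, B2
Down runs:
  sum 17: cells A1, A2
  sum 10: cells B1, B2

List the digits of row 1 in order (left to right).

8 3

16 in 2 cells must be {7,9}; 17 in 2 cells must be {8,9}.
The 16 across and the 17 down share only 9, so A2 = 9.
B2 = 16 − 9 = 7 completes the 16 across.
A1 = 17 − 9 = 8 completes the 17 down.
B1 = 11 − 8 = 3 completes the 11 across.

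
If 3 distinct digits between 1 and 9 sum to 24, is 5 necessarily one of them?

The only way to make 24 from 3 distinct digits is {7,8,9}, which does not contain 5.

No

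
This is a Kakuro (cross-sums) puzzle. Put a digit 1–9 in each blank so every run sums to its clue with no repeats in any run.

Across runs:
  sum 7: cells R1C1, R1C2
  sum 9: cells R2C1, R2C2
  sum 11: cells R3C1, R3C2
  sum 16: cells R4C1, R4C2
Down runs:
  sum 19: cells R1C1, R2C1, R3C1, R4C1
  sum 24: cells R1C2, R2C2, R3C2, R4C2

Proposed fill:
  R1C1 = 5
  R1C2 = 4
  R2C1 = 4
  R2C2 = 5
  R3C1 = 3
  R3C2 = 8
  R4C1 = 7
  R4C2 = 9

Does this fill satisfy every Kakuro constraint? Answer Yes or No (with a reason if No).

No — the across run R1C1–R1C2 sums to 9, not 7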